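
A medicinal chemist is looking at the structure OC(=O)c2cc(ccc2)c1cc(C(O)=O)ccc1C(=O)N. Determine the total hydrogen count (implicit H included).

11

Walk through each heavy atom and fill implicit hydrogens from standard valence (C 4, N 3, O 2, S 2, halogen 1); for lowercase aromatic atoms, an aromatic c carries 1 H when it has two neighbours and 0 H with three, and aromatic n carries 0 H:
  atom 1: O, bond orders sum to 1 (valence 2) → 1 H
  atom 2: C, bond orders sum to 4 (valence 4) → 0 H
  atom 3: O, bond orders sum to 2 (valence 2) → 0 H
  atom 4: aromatic c, 3 neighbours → 0 H
  atom 5: aromatic c, 2 neighbours → 1 H
  atom 6: aromatic c, 3 neighbours → 0 H
  atom 7: aromatic c, 2 neighbours → 1 H
  atom 8: aromatic c, 2 neighbours → 1 H
  atom 9: aromatic c, 2 neighbours → 1 H
  atom 10: aromatic c, 3 neighbours → 0 H
  atom 11: aromatic c, 2 neighbours → 1 H
  atom 12: aromatic c, 3 neighbours → 0 H
  atom 13: C, bond orders sum to 4 (valence 4) → 0 H
  atom 14: O, bond orders sum to 1 (valence 2) → 1 H
  atom 15: O, bond orders sum to 2 (valence 2) → 0 H
  atom 16: aromatic c, 2 neighbours → 1 H
  atom 17: aromatic c, 2 neighbours → 1 H
  atom 18: aromatic c, 3 neighbours → 0 H
  atom 19: C, bond orders sum to 4 (valence 4) → 0 H
  atom 20: O, bond orders sum to 2 (valence 2) → 0 H
  atom 21: N, bond orders sum to 1 (valence 3) → 2 H
Total hydrogens: 11.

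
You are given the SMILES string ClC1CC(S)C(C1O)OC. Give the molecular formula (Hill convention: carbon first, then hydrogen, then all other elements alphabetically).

Walk through each heavy atom and fill implicit hydrogens from standard valence (C 4, N 3, O 2, S 2, halogen 1):
  atom 1: Cl (halogen, monovalent) → 0 H
  atom 2: C, bond orders sum to 3 (valence 4) → 1 H
  atom 3: C, bond orders sum to 2 (valence 4) → 2 H
  atom 4: C, bond orders sum to 3 (valence 4) → 1 H
  atom 5: S, bond orders sum to 1 (valence 2) → 1 H
  atom 6: C, bond orders sum to 3 (valence 4) → 1 H
  atom 7: C, bond orders sum to 3 (valence 4) → 1 H
  atom 8: O, bond orders sum to 1 (valence 2) → 1 H
  atom 9: O, bond orders sum to 2 (valence 2) → 0 H
  atom 10: C, bond orders sum to 1 (valence 4) → 3 H
Totals → C:6, H:11, Cl:1, O:2, S:1.

C6H11ClO2S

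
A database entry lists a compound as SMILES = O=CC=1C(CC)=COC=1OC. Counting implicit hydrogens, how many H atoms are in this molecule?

Walk through each heavy atom and fill implicit hydrogens from standard valence (C 4, N 3, O 2, S 2, halogen 1):
  atom 1: O, bond orders sum to 2 (valence 2) → 0 H
  atom 2: C, bond orders sum to 3 (valence 4) → 1 H
  atom 3: C, bond orders sum to 4 (valence 4) → 0 H
  atom 4: C, bond orders sum to 4 (valence 4) → 0 H
  atom 5: C, bond orders sum to 2 (valence 4) → 2 H
  atom 6: C, bond orders sum to 1 (valence 4) → 3 H
  atom 7: C, bond orders sum to 3 (valence 4) → 1 H
  atom 8: O, bond orders sum to 2 (valence 2) → 0 H
  atom 9: C, bond orders sum to 4 (valence 4) → 0 H
  atom 10: O, bond orders sum to 2 (valence 2) → 0 H
  atom 11: C, bond orders sum to 1 (valence 4) → 3 H
Total hydrogens: 10.

10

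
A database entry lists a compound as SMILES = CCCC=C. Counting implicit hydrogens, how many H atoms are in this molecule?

10

Walk through each heavy atom and fill implicit hydrogens from standard valence (C 4, N 3, O 2, S 2, halogen 1):
  atom 1: C, bond orders sum to 1 (valence 4) → 3 H
  atom 2: C, bond orders sum to 2 (valence 4) → 2 H
  atom 3: C, bond orders sum to 2 (valence 4) → 2 H
  atom 4: C, bond orders sum to 3 (valence 4) → 1 H
  atom 5: C, bond orders sum to 2 (valence 4) → 2 H
Total hydrogens: 10.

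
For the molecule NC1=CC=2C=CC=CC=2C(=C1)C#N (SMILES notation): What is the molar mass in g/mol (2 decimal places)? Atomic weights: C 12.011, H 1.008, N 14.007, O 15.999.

First, the molecular formula is C11H8N2 (counting implicit H from valence).
  C: 11 × 12.011 = 132.121
  H: 8 × 1.008 = 8.064
  N: 2 × 14.007 = 28.014
Sum: 11×12.011 + 8×1.008 + 2×14.007 = 168.199 → 168.20 g/mol.

168.20 g/mol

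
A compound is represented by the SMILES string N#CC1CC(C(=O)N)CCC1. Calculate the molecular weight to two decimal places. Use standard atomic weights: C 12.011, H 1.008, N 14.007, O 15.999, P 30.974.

152.20 g/mol

First, the molecular formula is C8H12N2O (counting implicit H from valence).
  C: 8 × 12.011 = 96.088
  H: 12 × 1.008 = 12.096
  N: 2 × 14.007 = 28.014
  O: 1 × 15.999 = 15.999
Sum: 8×12.011 + 12×1.008 + 2×14.007 + 1×15.999 = 152.197 → 152.20 g/mol.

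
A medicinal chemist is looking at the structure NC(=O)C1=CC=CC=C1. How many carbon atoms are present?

7

Count every carbon token in the SMILES (each C, including those in ring-closure positions and inside branches).
Carbon count: 7.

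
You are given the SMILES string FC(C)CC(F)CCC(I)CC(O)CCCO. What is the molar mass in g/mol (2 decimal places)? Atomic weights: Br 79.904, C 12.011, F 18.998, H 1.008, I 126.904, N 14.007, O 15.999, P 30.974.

First, the molecular formula is C12H23F2IO2 (counting implicit H from valence).
  C: 12 × 12.011 = 144.132
  F: 2 × 18.998 = 37.996
  H: 23 × 1.008 = 23.184
  I: 1 × 126.904 = 126.904
  O: 2 × 15.999 = 31.998
Sum: 12×12.011 + 2×18.998 + 23×1.008 + 1×126.904 + 2×15.999 = 364.214 → 364.21 g/mol.

364.21 g/mol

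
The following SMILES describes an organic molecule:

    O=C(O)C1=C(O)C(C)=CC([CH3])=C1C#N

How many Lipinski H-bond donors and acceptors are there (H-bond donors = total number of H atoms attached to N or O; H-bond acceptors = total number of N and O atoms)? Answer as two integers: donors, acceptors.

Donors: find every N or O and count the H atoms it carries.
  atom 1 (O): bond orders sum to 2 → 0 H
  atom 3 (O): bond orders sum to 1 → 1 H
  atom 6 (O): bond orders sum to 1 → 1 H
  atom 14 (N): bond orders sum to 3 → 0 H
Lipinski HBD = 2.
Acceptors: N atoms = 1, O atoms = 3 → HBA = 4.

2, 4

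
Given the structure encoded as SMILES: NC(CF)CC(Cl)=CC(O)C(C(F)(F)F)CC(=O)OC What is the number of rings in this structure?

0

In SMILES, each pair of matching ring-closure digits denotes one ring-closing bond; the number of such bonds equals the number of independent rings.
Ring-closure bonds here: 0.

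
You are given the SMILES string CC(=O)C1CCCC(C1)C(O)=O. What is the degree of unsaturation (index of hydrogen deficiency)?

3

Molecular formula: C9H14O3.
DoU = (2C + 2 + N − H − X) / 2, where X is the halogen count and O/S are ignored.
    = (2·9 + 2 + 0 − 14 − 0) / 2 = 6 / 2 = 3.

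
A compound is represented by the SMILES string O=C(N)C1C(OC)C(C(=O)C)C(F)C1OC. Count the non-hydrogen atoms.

Every atom symbol written in the SMILES (organic subset) is one heavy atom; implicit H are not written.
Heavy atoms by element → C:10, F:1, N:1, O:4.
Total: 16.

16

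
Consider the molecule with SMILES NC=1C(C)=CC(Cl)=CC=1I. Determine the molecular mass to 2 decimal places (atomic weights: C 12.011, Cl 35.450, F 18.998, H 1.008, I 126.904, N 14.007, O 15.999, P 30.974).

267.49 g/mol

First, the molecular formula is C7H7ClIN (counting implicit H from valence).
  C: 7 × 12.011 = 84.077
  Cl: 1 × 35.450 = 35.450
  H: 7 × 1.008 = 7.056
  I: 1 × 126.904 = 126.904
  N: 1 × 14.007 = 14.007
Sum: 7×12.011 + 1×35.450 + 7×1.008 + 1×126.904 + 1×14.007 = 267.494 → 267.49 g/mol.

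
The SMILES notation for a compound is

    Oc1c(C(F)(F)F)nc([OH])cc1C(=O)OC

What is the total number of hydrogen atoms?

6

Walk through each heavy atom and fill implicit hydrogens from standard valence (C 4, N 3, O 2, S 2, halogen 1); for lowercase aromatic atoms, an aromatic c carries 1 H when it has two neighbours and 0 H with three, and aromatic n carries 0 H:
  atom 1: O, bond orders sum to 1 (valence 2) → 1 H
  atom 2: aromatic c, 3 neighbours → 0 H
  atom 3: aromatic c, 3 neighbours → 0 H
  atom 4: C, bond orders sum to 4 (valence 4) → 0 H
  atom 5: F (halogen, monovalent) → 0 H
  atom 6: F (halogen, monovalent) → 0 H
  atom 7: F (halogen, monovalent) → 0 H
  atom 8: aromatic n, 2 neighbours → 0 H
  atom 9: aromatic c, 3 neighbours → 0 H
  atom 10: O with explicit H count 1
  atom 11: aromatic c, 2 neighbours → 1 H
  atom 12: aromatic c, 3 neighbours → 0 H
  atom 13: C, bond orders sum to 4 (valence 4) → 0 H
  atom 14: O, bond orders sum to 2 (valence 2) → 0 H
  atom 15: O, bond orders sum to 2 (valence 2) → 0 H
  atom 16: C, bond orders sum to 1 (valence 4) → 3 H
Total hydrogens: 6.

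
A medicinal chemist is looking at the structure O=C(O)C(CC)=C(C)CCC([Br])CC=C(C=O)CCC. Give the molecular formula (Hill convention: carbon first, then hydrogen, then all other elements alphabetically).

C16H25BrO3

Walk through each heavy atom and fill implicit hydrogens from standard valence (C 4, N 3, O 2, S 2, halogen 1):
  atom 1: O, bond orders sum to 2 (valence 2) → 0 H
  atom 2: C, bond orders sum to 4 (valence 4) → 0 H
  atom 3: O, bond orders sum to 1 (valence 2) → 1 H
  atom 4: C, bond orders sum to 4 (valence 4) → 0 H
  atom 5: C, bond orders sum to 2 (valence 4) → 2 H
  atom 6: C, bond orders sum to 1 (valence 4) → 3 H
  atom 7: C, bond orders sum to 4 (valence 4) → 0 H
  atom 8: C, bond orders sum to 1 (valence 4) → 3 H
  atom 9: C, bond orders sum to 2 (valence 4) → 2 H
  atom 10: C, bond orders sum to 2 (valence 4) → 2 H
  atom 11: C, bond orders sum to 3 (valence 4) → 1 H
  atom 12: Br with explicit H count 0
  atom 13: C, bond orders sum to 2 (valence 4) → 2 H
  atom 14: C, bond orders sum to 3 (valence 4) → 1 H
  atom 15: C, bond orders sum to 4 (valence 4) → 0 H
  atom 16: C, bond orders sum to 3 (valence 4) → 1 H
  atom 17: O, bond orders sum to 2 (valence 2) → 0 H
  atom 18: C, bond orders sum to 2 (valence 4) → 2 H
  atom 19: C, bond orders sum to 2 (valence 4) → 2 H
  atom 20: C, bond orders sum to 1 (valence 4) → 3 H
Totals → C:16, H:25, Br:1, O:3.
In Hill order: C16H25BrO3.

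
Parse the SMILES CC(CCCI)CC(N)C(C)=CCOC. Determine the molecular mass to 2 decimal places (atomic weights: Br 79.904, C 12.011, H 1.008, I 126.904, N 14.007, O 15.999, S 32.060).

325.23 g/mol

First, the molecular formula is C12H24INO (counting implicit H from valence).
  C: 12 × 12.011 = 144.132
  H: 24 × 1.008 = 24.192
  I: 1 × 126.904 = 126.904
  N: 1 × 14.007 = 14.007
  O: 1 × 15.999 = 15.999
Sum: 12×12.011 + 24×1.008 + 1×126.904 + 1×14.007 + 1×15.999 = 325.234 → 325.23 g/mol.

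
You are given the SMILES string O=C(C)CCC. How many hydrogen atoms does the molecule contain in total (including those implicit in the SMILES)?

10

Walk through each heavy atom and fill implicit hydrogens from standard valence (C 4, N 3, O 2, S 2, halogen 1):
  atom 1: O, bond orders sum to 2 (valence 2) → 0 H
  atom 2: C, bond orders sum to 4 (valence 4) → 0 H
  atom 3: C, bond orders sum to 1 (valence 4) → 3 H
  atom 4: C, bond orders sum to 2 (valence 4) → 2 H
  atom 5: C, bond orders sum to 2 (valence 4) → 2 H
  atom 6: C, bond orders sum to 1 (valence 4) → 3 H
Total hydrogens: 10.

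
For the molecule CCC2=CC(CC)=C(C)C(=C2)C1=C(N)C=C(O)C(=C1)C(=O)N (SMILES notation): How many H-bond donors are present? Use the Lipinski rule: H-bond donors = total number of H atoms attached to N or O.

Donors: find every N or O and count the H atoms it carries.
  atom 14 (N): bond orders sum to 1 → 2 H
  atom 17 (O): bond orders sum to 1 → 1 H
  atom 21 (O): bond orders sum to 2 → 0 H
  atom 22 (N): bond orders sum to 1 → 2 H
Lipinski HBD = 5.

5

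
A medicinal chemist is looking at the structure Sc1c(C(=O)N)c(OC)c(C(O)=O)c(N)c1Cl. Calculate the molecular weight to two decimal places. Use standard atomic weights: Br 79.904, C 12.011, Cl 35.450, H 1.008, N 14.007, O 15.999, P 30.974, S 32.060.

276.69 g/mol

First, the molecular formula is C9H9ClN2O4S (counting implicit H from valence).
  C: 9 × 12.011 = 108.099
  Cl: 1 × 35.450 = 35.450
  H: 9 × 1.008 = 9.072
  N: 2 × 14.007 = 28.014
  O: 4 × 15.999 = 63.996
  S: 1 × 32.060 = 32.060
Sum: 9×12.011 + 1×35.450 + 9×1.008 + 2×14.007 + 4×15.999 + 1×32.060 = 276.691 → 276.69 g/mol.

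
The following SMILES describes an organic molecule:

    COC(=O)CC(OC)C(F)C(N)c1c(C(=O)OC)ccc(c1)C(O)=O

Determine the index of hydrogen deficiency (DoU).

Molecular formula: C16H20FNO7.
DoU = (2C + 2 + N − H − X) / 2, where X is the halogen count and O/S are ignored.
    = (2·16 + 2 + 1 − 20 − 1) / 2 = 14 / 2 = 7.

7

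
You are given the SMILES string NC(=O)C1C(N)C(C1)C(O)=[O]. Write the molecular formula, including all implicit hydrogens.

C6H10N2O3

Walk through each heavy atom and fill implicit hydrogens from standard valence (C 4, N 3, O 2, S 2, halogen 1):
  atom 1: N, bond orders sum to 1 (valence 3) → 2 H
  atom 2: C, bond orders sum to 4 (valence 4) → 0 H
  atom 3: O, bond orders sum to 2 (valence 2) → 0 H
  atom 4: C, bond orders sum to 3 (valence 4) → 1 H
  atom 5: C, bond orders sum to 3 (valence 4) → 1 H
  atom 6: N, bond orders sum to 1 (valence 3) → 2 H
  atom 7: C, bond orders sum to 3 (valence 4) → 1 H
  atom 8: C, bond orders sum to 2 (valence 4) → 2 H
  atom 9: C, bond orders sum to 4 (valence 4) → 0 H
  atom 10: O, bond orders sum to 1 (valence 2) → 1 H
  atom 11: O with explicit H count 0
Totals → C:6, H:10, N:2, O:3.
In Hill order: C6H10N2O3.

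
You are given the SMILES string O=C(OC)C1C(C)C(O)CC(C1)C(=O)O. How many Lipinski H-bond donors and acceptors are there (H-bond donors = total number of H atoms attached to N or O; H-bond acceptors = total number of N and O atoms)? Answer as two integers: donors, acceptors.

2, 5

Donors: find every N or O and count the H atoms it carries.
  atom 1 (O): bond orders sum to 2 → 0 H
  atom 3 (O): bond orders sum to 2 → 0 H
  atom 9 (O): bond orders sum to 1 → 1 H
  atom 14 (O): bond orders sum to 2 → 0 H
  atom 15 (O): bond orders sum to 1 → 1 H
Lipinski HBD = 2.
Acceptors: N atoms = 0, O atoms = 5 → HBA = 5.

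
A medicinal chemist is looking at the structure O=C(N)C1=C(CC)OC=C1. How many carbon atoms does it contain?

7

Count every carbon token in the SMILES (each C, including those in ring-closure positions and inside branches).
Carbon count: 7.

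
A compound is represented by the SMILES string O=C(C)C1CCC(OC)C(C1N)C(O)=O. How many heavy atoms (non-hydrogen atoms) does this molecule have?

Every atom symbol written in the SMILES (organic subset) is one heavy atom; implicit H are not written.
Heavy atoms by element → C:10, N:1, O:4.
Total: 15.

15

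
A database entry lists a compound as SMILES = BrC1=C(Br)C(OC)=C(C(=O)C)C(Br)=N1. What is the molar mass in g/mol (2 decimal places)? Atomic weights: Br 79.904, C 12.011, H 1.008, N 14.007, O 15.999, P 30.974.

First, the molecular formula is C8H6Br3NO2 (counting implicit H from valence).
  Br: 3 × 79.904 = 239.712
  C: 8 × 12.011 = 96.088
  H: 6 × 1.008 = 6.048
  N: 1 × 14.007 = 14.007
  O: 2 × 15.999 = 31.998
Sum: 3×79.904 + 8×12.011 + 6×1.008 + 1×14.007 + 2×15.999 = 387.853 → 387.85 g/mol.

387.85 g/mol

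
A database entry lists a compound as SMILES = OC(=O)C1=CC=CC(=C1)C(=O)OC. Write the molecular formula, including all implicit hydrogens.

Walk through each heavy atom and fill implicit hydrogens from standard valence (C 4, N 3, O 2, S 2, halogen 1):
  atom 1: O, bond orders sum to 1 (valence 2) → 1 H
  atom 2: C, bond orders sum to 4 (valence 4) → 0 H
  atom 3: O, bond orders sum to 2 (valence 2) → 0 H
  atom 4: C, bond orders sum to 4 (valence 4) → 0 H
  atom 5: C, bond orders sum to 3 (valence 4) → 1 H
  atom 6: C, bond orders sum to 3 (valence 4) → 1 H
  atom 7: C, bond orders sum to 3 (valence 4) → 1 H
  atom 8: C, bond orders sum to 4 (valence 4) → 0 H
  atom 9: C, bond orders sum to 3 (valence 4) → 1 H
  atom 10: C, bond orders sum to 4 (valence 4) → 0 H
  atom 11: O, bond orders sum to 2 (valence 2) → 0 H
  atom 12: O, bond orders sum to 2 (valence 2) → 0 H
  atom 13: C, bond orders sum to 1 (valence 4) → 3 H
Totals → C:9, H:8, O:4.

C9H8O4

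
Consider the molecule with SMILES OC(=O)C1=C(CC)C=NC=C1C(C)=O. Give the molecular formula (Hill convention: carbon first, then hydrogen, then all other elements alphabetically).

Walk through each heavy atom and fill implicit hydrogens from standard valence (C 4, N 3, O 2, S 2, halogen 1):
  atom 1: O, bond orders sum to 1 (valence 2) → 1 H
  atom 2: C, bond orders sum to 4 (valence 4) → 0 H
  atom 3: O, bond orders sum to 2 (valence 2) → 0 H
  atom 4: C, bond orders sum to 4 (valence 4) → 0 H
  atom 5: C, bond orders sum to 4 (valence 4) → 0 H
  atom 6: C, bond orders sum to 2 (valence 4) → 2 H
  atom 7: C, bond orders sum to 1 (valence 4) → 3 H
  atom 8: C, bond orders sum to 3 (valence 4) → 1 H
  atom 9: N, bond orders sum to 3 (valence 3) → 0 H
  atom 10: C, bond orders sum to 3 (valence 4) → 1 H
  atom 11: C, bond orders sum to 4 (valence 4) → 0 H
  atom 12: C, bond orders sum to 4 (valence 4) → 0 H
  atom 13: C, bond orders sum to 1 (valence 4) → 3 H
  atom 14: O, bond orders sum to 2 (valence 2) → 0 H
Totals → C:10, H:11, N:1, O:3.

C10H11NO3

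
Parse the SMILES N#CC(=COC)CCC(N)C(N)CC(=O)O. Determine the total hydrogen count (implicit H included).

17

Walk through each heavy atom and fill implicit hydrogens from standard valence (C 4, N 3, O 2, S 2, halogen 1):
  atom 1: N, bond orders sum to 3 (valence 3) → 0 H
  atom 2: C, bond orders sum to 4 (valence 4) → 0 H
  atom 3: C, bond orders sum to 4 (valence 4) → 0 H
  atom 4: C, bond orders sum to 3 (valence 4) → 1 H
  atom 5: O, bond orders sum to 2 (valence 2) → 0 H
  atom 6: C, bond orders sum to 1 (valence 4) → 3 H
  atom 7: C, bond orders sum to 2 (valence 4) → 2 H
  atom 8: C, bond orders sum to 2 (valence 4) → 2 H
  atom 9: C, bond orders sum to 3 (valence 4) → 1 H
  atom 10: N, bond orders sum to 1 (valence 3) → 2 H
  atom 11: C, bond orders sum to 3 (valence 4) → 1 H
  atom 12: N, bond orders sum to 1 (valence 3) → 2 H
  atom 13: C, bond orders sum to 2 (valence 4) → 2 H
  atom 14: C, bond orders sum to 4 (valence 4) → 0 H
  atom 15: O, bond orders sum to 2 (valence 2) → 0 H
  atom 16: O, bond orders sum to 1 (valence 2) → 1 H
Total hydrogens: 17.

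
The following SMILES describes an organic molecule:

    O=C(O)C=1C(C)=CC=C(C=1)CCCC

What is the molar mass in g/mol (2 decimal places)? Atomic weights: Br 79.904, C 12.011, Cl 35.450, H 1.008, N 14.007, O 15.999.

192.26 g/mol

First, the molecular formula is C12H16O2 (counting implicit H from valence).
  C: 12 × 12.011 = 144.132
  H: 16 × 1.008 = 16.128
  O: 2 × 15.999 = 31.998
Sum: 12×12.011 + 16×1.008 + 2×15.999 = 192.258 → 192.26 g/mol.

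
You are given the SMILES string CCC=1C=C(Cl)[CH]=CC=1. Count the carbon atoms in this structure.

Count every carbon token in the SMILES (each C, including those in ring-closure positions and inside branches).
Carbon count: 8.

8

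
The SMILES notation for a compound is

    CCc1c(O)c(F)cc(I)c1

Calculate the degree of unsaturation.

Molecular formula: C8H8FIO.
DoU = (2C + 2 + N − H − X) / 2, where X is the halogen count and O/S are ignored.
    = (2·8 + 2 + 0 − 8 − 2) / 2 = 8 / 2 = 4.

4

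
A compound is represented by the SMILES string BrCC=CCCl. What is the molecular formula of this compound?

Walk through each heavy atom and fill implicit hydrogens from standard valence (C 4, N 3, O 2, S 2, halogen 1):
  atom 1: Br (halogen, monovalent) → 0 H
  atom 2: C, bond orders sum to 2 (valence 4) → 2 H
  atom 3: C, bond orders sum to 3 (valence 4) → 1 H
  atom 4: C, bond orders sum to 3 (valence 4) → 1 H
  atom 5: C, bond orders sum to 2 (valence 4) → 2 H
  atom 6: Cl (halogen, monovalent) → 0 H
Totals → C:4, H:6, Br:1, Cl:1.

C4H6BrCl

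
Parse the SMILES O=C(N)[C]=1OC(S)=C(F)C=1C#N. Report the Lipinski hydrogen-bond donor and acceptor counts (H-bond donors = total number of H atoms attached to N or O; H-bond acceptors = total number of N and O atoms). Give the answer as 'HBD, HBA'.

2, 4

Donors: find every N or O and count the H atoms it carries.
  atom 1 (O): bond orders sum to 2 → 0 H
  atom 3 (N): bond orders sum to 1 → 2 H
  atom 5 (O): bond orders sum to 2 → 0 H
  atom 12 (N): bond orders sum to 3 → 0 H
Lipinski HBD = 2.
Acceptors: N atoms = 2, O atoms = 2 → HBA = 4.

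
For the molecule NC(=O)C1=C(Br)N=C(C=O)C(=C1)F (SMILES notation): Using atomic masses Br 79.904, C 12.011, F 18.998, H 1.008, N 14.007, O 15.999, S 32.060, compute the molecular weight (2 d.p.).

First, the molecular formula is C7H4BrFN2O2 (counting implicit H from valence).
  Br: 1 × 79.904 = 79.904
  C: 7 × 12.011 = 84.077
  F: 1 × 18.998 = 18.998
  H: 4 × 1.008 = 4.032
  N: 2 × 14.007 = 28.014
  O: 2 × 15.999 = 31.998
Sum: 1×79.904 + 7×12.011 + 1×18.998 + 4×1.008 + 2×14.007 + 2×15.999 = 247.023 → 247.02 g/mol.

247.02 g/mol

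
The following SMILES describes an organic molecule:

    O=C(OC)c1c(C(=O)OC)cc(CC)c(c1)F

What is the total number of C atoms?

12

Count every carbon token in the SMILES (each C, including those in ring-closure positions and inside branches).
Carbon count: 12.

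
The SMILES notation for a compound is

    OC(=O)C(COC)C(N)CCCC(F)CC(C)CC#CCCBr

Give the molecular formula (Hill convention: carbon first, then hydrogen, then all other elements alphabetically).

Walk through each heavy atom and fill implicit hydrogens from standard valence (C 4, N 3, O 2, S 2, halogen 1):
  atom 1: O, bond orders sum to 1 (valence 2) → 1 H
  atom 2: C, bond orders sum to 4 (valence 4) → 0 H
  atom 3: O, bond orders sum to 2 (valence 2) → 0 H
  atom 4: C, bond orders sum to 3 (valence 4) → 1 H
  atom 5: C, bond orders sum to 2 (valence 4) → 2 H
  atom 6: O, bond orders sum to 2 (valence 2) → 0 H
  atom 7: C, bond orders sum to 1 (valence 4) → 3 H
  atom 8: C, bond orders sum to 3 (valence 4) → 1 H
  atom 9: N, bond orders sum to 1 (valence 3) → 2 H
  atom 10: C, bond orders sum to 2 (valence 4) → 2 H
  atom 11: C, bond orders sum to 2 (valence 4) → 2 H
  atom 12: C, bond orders sum to 2 (valence 4) → 2 H
  atom 13: C, bond orders sum to 3 (valence 4) → 1 H
  atom 14: F (halogen, monovalent) → 0 H
  atom 15: C, bond orders sum to 2 (valence 4) → 2 H
  atom 16: C, bond orders sum to 3 (valence 4) → 1 H
  atom 17: C, bond orders sum to 1 (valence 4) → 3 H
  atom 18: C, bond orders sum to 2 (valence 4) → 2 H
  atom 19: C, bond orders sum to 4 (valence 4) → 0 H
  atom 20: C, bond orders sum to 4 (valence 4) → 0 H
  atom 21: C, bond orders sum to 2 (valence 4) → 2 H
  atom 22: C, bond orders sum to 2 (valence 4) → 2 H
  atom 23: Br (halogen, monovalent) → 0 H
Totals → C:17, H:29, Br:1, F:1, N:1, O:3.

C17H29BrFNO3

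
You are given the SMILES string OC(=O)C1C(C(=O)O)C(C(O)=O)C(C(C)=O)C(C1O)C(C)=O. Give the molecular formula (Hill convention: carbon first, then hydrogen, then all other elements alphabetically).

C13H16O9

Walk through each heavy atom and fill implicit hydrogens from standard valence (C 4, N 3, O 2, S 2, halogen 1):
  atom 1: O, bond orders sum to 1 (valence 2) → 1 H
  atom 2: C, bond orders sum to 4 (valence 4) → 0 H
  atom 3: O, bond orders sum to 2 (valence 2) → 0 H
  atom 4: C, bond orders sum to 3 (valence 4) → 1 H
  atom 5: C, bond orders sum to 3 (valence 4) → 1 H
  atom 6: C, bond orders sum to 4 (valence 4) → 0 H
  atom 7: O, bond orders sum to 2 (valence 2) → 0 H
  atom 8: O, bond orders sum to 1 (valence 2) → 1 H
  atom 9: C, bond orders sum to 3 (valence 4) → 1 H
  atom 10: C, bond orders sum to 4 (valence 4) → 0 H
  atom 11: O, bond orders sum to 1 (valence 2) → 1 H
  atom 12: O, bond orders sum to 2 (valence 2) → 0 H
  atom 13: C, bond orders sum to 3 (valence 4) → 1 H
  atom 14: C, bond orders sum to 4 (valence 4) → 0 H
  atom 15: C, bond orders sum to 1 (valence 4) → 3 H
  atom 16: O, bond orders sum to 2 (valence 2) → 0 H
  atom 17: C, bond orders sum to 3 (valence 4) → 1 H
  atom 18: C, bond orders sum to 3 (valence 4) → 1 H
  atom 19: O, bond orders sum to 1 (valence 2) → 1 H
  atom 20: C, bond orders sum to 4 (valence 4) → 0 H
  atom 21: C, bond orders sum to 1 (valence 4) → 3 H
  atom 22: O, bond orders sum to 2 (valence 2) → 0 H
Totals → C:13, H:16, O:9.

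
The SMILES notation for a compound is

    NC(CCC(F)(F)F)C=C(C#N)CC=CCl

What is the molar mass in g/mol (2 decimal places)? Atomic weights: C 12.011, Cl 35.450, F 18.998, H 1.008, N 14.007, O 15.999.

First, the molecular formula is C10H12ClF3N2 (counting implicit H from valence).
  C: 10 × 12.011 = 120.110
  Cl: 1 × 35.450 = 35.450
  F: 3 × 18.998 = 56.994
  H: 12 × 1.008 = 12.096
  N: 2 × 14.007 = 28.014
Sum: 10×12.011 + 1×35.450 + 3×18.998 + 12×1.008 + 2×14.007 = 252.664 → 252.66 g/mol.

252.66 g/mol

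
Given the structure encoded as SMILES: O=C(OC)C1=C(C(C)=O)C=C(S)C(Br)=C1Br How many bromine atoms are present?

2

Scan the SMILES for Br atoms (remember two-letter symbols like Cl and Br are single atoms).
Bromine count: 2.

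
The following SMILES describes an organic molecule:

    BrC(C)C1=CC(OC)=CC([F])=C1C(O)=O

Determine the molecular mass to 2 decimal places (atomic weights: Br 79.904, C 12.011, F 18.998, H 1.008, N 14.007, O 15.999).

277.09 g/mol

First, the molecular formula is C10H10BrFO3 (counting implicit H from valence).
  Br: 1 × 79.904 = 79.904
  C: 10 × 12.011 = 120.110
  F: 1 × 18.998 = 18.998
  H: 10 × 1.008 = 10.080
  O: 3 × 15.999 = 47.997
Sum: 1×79.904 + 10×12.011 + 1×18.998 + 10×1.008 + 3×15.999 = 277.089 → 277.09 g/mol.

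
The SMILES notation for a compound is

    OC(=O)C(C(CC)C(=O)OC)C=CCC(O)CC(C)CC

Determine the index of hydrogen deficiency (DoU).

Degree of unsaturation = (number of rings) + (number of π bonds).
Ring closures in the SMILES: 0.
π bonds: 3 double bonds (each 1 DoU) → 3 DoU from unsaturation.
Total DoU = 0 + 3 = 3.

3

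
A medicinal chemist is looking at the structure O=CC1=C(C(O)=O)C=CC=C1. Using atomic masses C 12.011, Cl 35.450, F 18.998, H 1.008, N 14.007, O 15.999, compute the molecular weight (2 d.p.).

First, the molecular formula is C8H6O3 (counting implicit H from valence).
  C: 8 × 12.011 = 96.088
  H: 6 × 1.008 = 6.048
  O: 3 × 15.999 = 47.997
Sum: 8×12.011 + 6×1.008 + 3×15.999 = 150.133 → 150.13 g/mol.

150.13 g/mol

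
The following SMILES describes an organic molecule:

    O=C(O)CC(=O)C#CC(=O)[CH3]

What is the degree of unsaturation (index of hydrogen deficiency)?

5

Molecular formula: C7H6O4.
DoU = (2C + 2 + N − H − X) / 2, where X is the halogen count and O/S are ignored.
    = (2·7 + 2 + 0 − 6 − 0) / 2 = 10 / 2 = 5.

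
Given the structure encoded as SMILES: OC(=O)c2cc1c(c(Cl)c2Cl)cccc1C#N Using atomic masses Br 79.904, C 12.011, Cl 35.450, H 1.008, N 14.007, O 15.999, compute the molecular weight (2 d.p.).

First, the molecular formula is C12H5Cl2NO2 (counting implicit H from valence).
  C: 12 × 12.011 = 144.132
  Cl: 2 × 35.450 = 70.900
  H: 5 × 1.008 = 5.040
  N: 1 × 14.007 = 14.007
  O: 2 × 15.999 = 31.998
Sum: 12×12.011 + 2×35.450 + 5×1.008 + 1×14.007 + 2×15.999 = 266.077 → 266.08 g/mol.

266.08 g/mol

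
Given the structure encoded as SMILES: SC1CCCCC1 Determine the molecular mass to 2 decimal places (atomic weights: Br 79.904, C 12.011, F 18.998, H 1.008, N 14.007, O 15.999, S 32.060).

116.22 g/mol

First, the molecular formula is C6H12S (counting implicit H from valence).
  C: 6 × 12.011 = 72.066
  H: 12 × 1.008 = 12.096
  S: 1 × 32.060 = 32.060
Sum: 6×12.011 + 12×1.008 + 1×32.060 = 116.222 → 116.22 g/mol.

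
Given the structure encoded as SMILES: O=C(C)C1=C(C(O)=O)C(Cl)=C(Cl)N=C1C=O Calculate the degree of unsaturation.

Molecular formula: C9H5Cl2NO4.
DoU = (2C + 2 + N − H − X) / 2, where X is the halogen count and O/S are ignored.
    = (2·9 + 2 + 1 − 5 − 2) / 2 = 14 / 2 = 7.

7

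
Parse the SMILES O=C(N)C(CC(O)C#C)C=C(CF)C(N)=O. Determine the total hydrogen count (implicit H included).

Walk through each heavy atom and fill implicit hydrogens from standard valence (C 4, N 3, O 2, S 2, halogen 1):
  atom 1: O, bond orders sum to 2 (valence 2) → 0 H
  atom 2: C, bond orders sum to 4 (valence 4) → 0 H
  atom 3: N, bond orders sum to 1 (valence 3) → 2 H
  atom 4: C, bond orders sum to 3 (valence 4) → 1 H
  atom 5: C, bond orders sum to 2 (valence 4) → 2 H
  atom 6: C, bond orders sum to 3 (valence 4) → 1 H
  atom 7: O, bond orders sum to 1 (valence 2) → 1 H
  atom 8: C, bond orders sum to 4 (valence 4) → 0 H
  atom 9: C, bond orders sum to 3 (valence 4) → 1 H
  atom 10: C, bond orders sum to 3 (valence 4) → 1 H
  atom 11: C, bond orders sum to 4 (valence 4) → 0 H
  atom 12: C, bond orders sum to 2 (valence 4) → 2 H
  atom 13: F (halogen, monovalent) → 0 H
  atom 14: C, bond orders sum to 4 (valence 4) → 0 H
  atom 15: N, bond orders sum to 1 (valence 3) → 2 H
  atom 16: O, bond orders sum to 2 (valence 2) → 0 H
Total hydrogens: 13.

13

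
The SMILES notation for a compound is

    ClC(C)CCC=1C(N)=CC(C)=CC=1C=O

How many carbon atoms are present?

Count every carbon token in the SMILES (each C, including those in ring-closure positions and inside branches).
Carbon count: 12.

12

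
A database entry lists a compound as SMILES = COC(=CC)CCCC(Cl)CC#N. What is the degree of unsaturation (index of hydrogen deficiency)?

3

Degree of unsaturation = (number of rings) + (number of π bonds).
Ring closures in the SMILES: 0.
π bonds: 1 double bond (each 1 DoU), 1 triple bond (each 2 DoU) → 3 DoU from unsaturation.
Total DoU = 0 + 3 = 3.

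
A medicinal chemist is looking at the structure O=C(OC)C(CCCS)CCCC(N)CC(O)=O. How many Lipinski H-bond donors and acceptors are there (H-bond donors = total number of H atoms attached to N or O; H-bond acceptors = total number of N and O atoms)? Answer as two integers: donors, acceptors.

3, 5

Donors: find every N or O and count the H atoms it carries.
  atom 1 (O): bond orders sum to 2 → 0 H
  atom 3 (O): bond orders sum to 2 → 0 H
  atom 14 (N): bond orders sum to 1 → 2 H
  atom 17 (O): bond orders sum to 1 → 1 H
  atom 18 (O): bond orders sum to 2 → 0 H
Lipinski HBD = 3.
Acceptors: N atoms = 1, O atoms = 4 → HBA = 5.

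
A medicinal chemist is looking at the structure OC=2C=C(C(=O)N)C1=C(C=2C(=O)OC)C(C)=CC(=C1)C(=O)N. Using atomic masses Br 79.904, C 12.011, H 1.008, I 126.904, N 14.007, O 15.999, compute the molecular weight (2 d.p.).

First, the molecular formula is C15H14N2O5 (counting implicit H from valence).
  C: 15 × 12.011 = 180.165
  H: 14 × 1.008 = 14.112
  N: 2 × 14.007 = 28.014
  O: 5 × 15.999 = 79.995
Sum: 15×12.011 + 14×1.008 + 2×14.007 + 5×15.999 = 302.286 → 302.29 g/mol.

302.29 g/mol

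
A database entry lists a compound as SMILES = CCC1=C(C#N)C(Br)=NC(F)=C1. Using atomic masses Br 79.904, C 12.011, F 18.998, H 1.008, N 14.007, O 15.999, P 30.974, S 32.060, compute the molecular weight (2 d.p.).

First, the molecular formula is C8H6BrFN2 (counting implicit H from valence).
  Br: 1 × 79.904 = 79.904
  C: 8 × 12.011 = 96.088
  F: 1 × 18.998 = 18.998
  H: 6 × 1.008 = 6.048
  N: 2 × 14.007 = 28.014
Sum: 1×79.904 + 8×12.011 + 1×18.998 + 6×1.008 + 2×14.007 = 229.052 → 229.05 g/mol.

229.05 g/mol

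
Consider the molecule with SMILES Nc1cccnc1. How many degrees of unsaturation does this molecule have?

4

Molecular formula: C5H6N2.
DoU = (2C + 2 + N − H − X) / 2, where X is the halogen count and O/S are ignored.
    = (2·5 + 2 + 2 − 6 − 0) / 2 = 8 / 2 = 4.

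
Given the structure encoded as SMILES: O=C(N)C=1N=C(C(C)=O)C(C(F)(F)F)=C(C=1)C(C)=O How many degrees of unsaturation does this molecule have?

Degree of unsaturation = (number of rings) + (number of π bonds).
Ring closures in the SMILES: 1.
π bonds: 6 double bonds (each 1 DoU) → 6 DoU from unsaturation.
Total DoU = 1 + 6 = 7.

7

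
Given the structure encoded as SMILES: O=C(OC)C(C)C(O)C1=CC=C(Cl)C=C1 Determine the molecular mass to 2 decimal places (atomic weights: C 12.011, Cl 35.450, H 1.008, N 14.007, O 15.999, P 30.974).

First, the molecular formula is C11H13ClO3 (counting implicit H from valence).
  C: 11 × 12.011 = 132.121
  Cl: 1 × 35.450 = 35.450
  H: 13 × 1.008 = 13.104
  O: 3 × 15.999 = 47.997
Sum: 11×12.011 + 1×35.450 + 13×1.008 + 3×15.999 = 228.672 → 228.67 g/mol.

228.67 g/mol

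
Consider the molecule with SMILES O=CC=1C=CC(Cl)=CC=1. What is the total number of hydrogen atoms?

5

Walk through each heavy atom and fill implicit hydrogens from standard valence (C 4, N 3, O 2, S 2, halogen 1):
  atom 1: O, bond orders sum to 2 (valence 2) → 0 H
  atom 2: C, bond orders sum to 3 (valence 4) → 1 H
  atom 3: C, bond orders sum to 4 (valence 4) → 0 H
  atom 4: C, bond orders sum to 3 (valence 4) → 1 H
  atom 5: C, bond orders sum to 3 (valence 4) → 1 H
  atom 6: C, bond orders sum to 4 (valence 4) → 0 H
  atom 7: Cl (halogen, monovalent) → 0 H
  atom 8: C, bond orders sum to 3 (valence 4) → 1 H
  atom 9: C, bond orders sum to 3 (valence 4) → 1 H
Total hydrogens: 5.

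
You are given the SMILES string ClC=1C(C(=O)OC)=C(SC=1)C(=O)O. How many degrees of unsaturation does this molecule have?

Degree of unsaturation = (number of rings) + (number of π bonds).
Ring closures in the SMILES: 1.
π bonds: 4 double bonds (each 1 DoU) → 4 DoU from unsaturation.
Total DoU = 1 + 4 = 5.

5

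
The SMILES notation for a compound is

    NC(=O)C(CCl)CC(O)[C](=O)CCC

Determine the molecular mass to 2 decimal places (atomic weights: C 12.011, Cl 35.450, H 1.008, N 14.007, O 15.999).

First, the molecular formula is C9H16ClNO3 (counting implicit H from valence).
  C: 9 × 12.011 = 108.099
  Cl: 1 × 35.450 = 35.450
  H: 16 × 1.008 = 16.128
  N: 1 × 14.007 = 14.007
  O: 3 × 15.999 = 47.997
Sum: 9×12.011 + 1×35.450 + 16×1.008 + 1×14.007 + 3×15.999 = 221.681 → 221.68 g/mol.

221.68 g/mol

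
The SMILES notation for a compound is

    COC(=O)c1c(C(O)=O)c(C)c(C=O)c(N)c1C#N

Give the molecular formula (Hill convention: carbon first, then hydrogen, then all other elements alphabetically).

C12H10N2O5

Walk through each heavy atom and fill implicit hydrogens from standard valence (C 4, N 3, O 2, S 2, halogen 1); for lowercase aromatic atoms, an aromatic c carries 1 H when it has two neighbours and 0 H with three, and aromatic n carries 0 H:
  atom 1: C, bond orders sum to 1 (valence 4) → 3 H
  atom 2: O, bond orders sum to 2 (valence 2) → 0 H
  atom 3: C, bond orders sum to 4 (valence 4) → 0 H
  atom 4: O, bond orders sum to 2 (valence 2) → 0 H
  atom 5: aromatic c, 3 neighbours → 0 H
  atom 6: aromatic c, 3 neighbours → 0 H
  atom 7: C, bond orders sum to 4 (valence 4) → 0 H
  atom 8: O, bond orders sum to 1 (valence 2) → 1 H
  atom 9: O, bond orders sum to 2 (valence 2) → 0 H
  atom 10: aromatic c, 3 neighbours → 0 H
  atom 11: C, bond orders sum to 1 (valence 4) → 3 H
  atom 12: aromatic c, 3 neighbours → 0 H
  atom 13: C, bond orders sum to 3 (valence 4) → 1 H
  atom 14: O, bond orders sum to 2 (valence 2) → 0 H
  atom 15: aromatic c, 3 neighbours → 0 H
  atom 16: N, bond orders sum to 1 (valence 3) → 2 H
  atom 17: aromatic c, 3 neighbours → 0 H
  atom 18: C, bond orders sum to 4 (valence 4) → 0 H
  atom 19: N, bond orders sum to 3 (valence 3) → 0 H
Totals → C:12, H:10, N:2, O:5.
In Hill order: C12H10N2O5.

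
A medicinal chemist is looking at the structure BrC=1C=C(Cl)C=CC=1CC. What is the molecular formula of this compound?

Walk through each heavy atom and fill implicit hydrogens from standard valence (C 4, N 3, O 2, S 2, halogen 1):
  atom 1: Br (halogen, monovalent) → 0 H
  atom 2: C, bond orders sum to 4 (valence 4) → 0 H
  atom 3: C, bond orders sum to 3 (valence 4) → 1 H
  atom 4: C, bond orders sum to 4 (valence 4) → 0 H
  atom 5: Cl (halogen, monovalent) → 0 H
  atom 6: C, bond orders sum to 3 (valence 4) → 1 H
  atom 7: C, bond orders sum to 3 (valence 4) → 1 H
  atom 8: C, bond orders sum to 4 (valence 4) → 0 H
  atom 9: C, bond orders sum to 2 (valence 4) → 2 H
  atom 10: C, bond orders sum to 1 (valence 4) → 3 H
Totals → C:8, H:8, Br:1, Cl:1.
In Hill order: C8H8BrCl.

C8H8BrCl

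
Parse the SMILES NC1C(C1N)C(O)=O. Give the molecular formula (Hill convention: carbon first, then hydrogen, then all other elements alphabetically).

Walk through each heavy atom and fill implicit hydrogens from standard valence (C 4, N 3, O 2, S 2, halogen 1):
  atom 1: N, bond orders sum to 1 (valence 3) → 2 H
  atom 2: C, bond orders sum to 3 (valence 4) → 1 H
  atom 3: C, bond orders sum to 3 (valence 4) → 1 H
  atom 4: C, bond orders sum to 3 (valence 4) → 1 H
  atom 5: N, bond orders sum to 1 (valence 3) → 2 H
  atom 6: C, bond orders sum to 4 (valence 4) → 0 H
  atom 7: O, bond orders sum to 1 (valence 2) → 1 H
  atom 8: O, bond orders sum to 2 (valence 2) → 0 H
Totals → C:4, H:8, N:2, O:2.

C4H8N2O2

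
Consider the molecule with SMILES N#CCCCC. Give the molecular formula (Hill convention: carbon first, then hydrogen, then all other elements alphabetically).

C5H9N

Walk through each heavy atom and fill implicit hydrogens from standard valence (C 4, N 3, O 2, S 2, halogen 1):
  atom 1: N, bond orders sum to 3 (valence 3) → 0 H
  atom 2: C, bond orders sum to 4 (valence 4) → 0 H
  atom 3: C, bond orders sum to 2 (valence 4) → 2 H
  atom 4: C, bond orders sum to 2 (valence 4) → 2 H
  atom 5: C, bond orders sum to 2 (valence 4) → 2 H
  atom 6: C, bond orders sum to 1 (valence 4) → 3 H
Totals → C:5, H:9, N:1.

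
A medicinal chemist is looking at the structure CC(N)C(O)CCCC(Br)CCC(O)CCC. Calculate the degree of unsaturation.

0

Degree of unsaturation = (number of rings) + (number of π bonds).
Ring closures in the SMILES: 0.
π bonds: none → 0 DoU from unsaturation.
Total DoU = 0 + 0 = 0.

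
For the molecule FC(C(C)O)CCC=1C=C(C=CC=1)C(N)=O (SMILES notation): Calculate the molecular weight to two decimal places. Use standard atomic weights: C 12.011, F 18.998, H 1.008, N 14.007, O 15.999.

First, the molecular formula is C12H16FNO2 (counting implicit H from valence).
  C: 12 × 12.011 = 144.132
  F: 1 × 18.998 = 18.998
  H: 16 × 1.008 = 16.128
  N: 1 × 14.007 = 14.007
  O: 2 × 15.999 = 31.998
Sum: 12×12.011 + 1×18.998 + 16×1.008 + 1×14.007 + 2×15.999 = 225.263 → 225.26 g/mol.

225.26 g/mol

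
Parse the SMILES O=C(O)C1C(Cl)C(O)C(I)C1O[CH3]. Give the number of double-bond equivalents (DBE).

2

Degree of unsaturation = (number of rings) + (number of π bonds).
Ring closures in the SMILES: 1.
π bonds: 1 double bond (each 1 DoU) → 1 DoU from unsaturation.
Total DoU = 1 + 1 = 2.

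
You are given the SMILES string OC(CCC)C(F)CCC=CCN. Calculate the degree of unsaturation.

Degree of unsaturation = (number of rings) + (number of π bonds).
Ring closures in the SMILES: 0.
π bonds: 1 double bond (each 1 DoU) → 1 DoU from unsaturation.
Total DoU = 0 + 1 = 1.

1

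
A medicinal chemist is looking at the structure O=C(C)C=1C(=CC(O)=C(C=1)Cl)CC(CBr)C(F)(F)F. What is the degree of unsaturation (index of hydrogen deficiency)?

Molecular formula: C12H11BrClF3O2.
DoU = (2C + 2 + N − H − X) / 2, where X is the halogen count and O/S are ignored.
    = (2·12 + 2 + 0 − 11 − 5) / 2 = 10 / 2 = 5.

5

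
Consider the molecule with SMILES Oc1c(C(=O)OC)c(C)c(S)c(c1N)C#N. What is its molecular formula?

Walk through each heavy atom and fill implicit hydrogens from standard valence (C 4, N 3, O 2, S 2, halogen 1); for lowercase aromatic atoms, an aromatic c carries 1 H when it has two neighbours and 0 H with three, and aromatic n carries 0 H:
  atom 1: O, bond orders sum to 1 (valence 2) → 1 H
  atom 2: aromatic c, 3 neighbours → 0 H
  atom 3: aromatic c, 3 neighbours → 0 H
  atom 4: C, bond orders sum to 4 (valence 4) → 0 H
  atom 5: O, bond orders sum to 2 (valence 2) → 0 H
  atom 6: O, bond orders sum to 2 (valence 2) → 0 H
  atom 7: C, bond orders sum to 1 (valence 4) → 3 H
  atom 8: aromatic c, 3 neighbours → 0 H
  atom 9: C, bond orders sum to 1 (valence 4) → 3 H
  atom 10: aromatic c, 3 neighbours → 0 H
  atom 11: S, bond orders sum to 1 (valence 2) → 1 H
  atom 12: aromatic c, 3 neighbours → 0 H
  atom 13: aromatic c, 3 neighbours → 0 H
  atom 14: N, bond orders sum to 1 (valence 3) → 2 H
  atom 15: C, bond orders sum to 4 (valence 4) → 0 H
  atom 16: N, bond orders sum to 3 (valence 3) → 0 H
Totals → C:10, H:10, N:2, O:3, S:1.
In Hill order: C10H10N2O3S.

C10H10N2O3S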